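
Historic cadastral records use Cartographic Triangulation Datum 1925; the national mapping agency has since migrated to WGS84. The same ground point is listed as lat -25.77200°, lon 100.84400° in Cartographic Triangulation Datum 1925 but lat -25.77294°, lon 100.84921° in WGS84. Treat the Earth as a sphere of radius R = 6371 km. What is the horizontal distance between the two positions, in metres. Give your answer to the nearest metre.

532 m

Δφ = -25.77294° − -25.77200° = -0.00094°; Δλ = 100.84921° − 100.84400° = +0.00521°.
1° along a meridian = πR/180 = 111195 m.
ΔN = Δφ × 111195 = -104.5 m; ΔE = Δλ × 111195 × cos(-25.77200°) = +0.00521 × 111195 × 0.900531 = 521.7 m.
Distance = √(ΔE² + ΔN²) = √(521.7² + (-104.5)²) = 532.1 m.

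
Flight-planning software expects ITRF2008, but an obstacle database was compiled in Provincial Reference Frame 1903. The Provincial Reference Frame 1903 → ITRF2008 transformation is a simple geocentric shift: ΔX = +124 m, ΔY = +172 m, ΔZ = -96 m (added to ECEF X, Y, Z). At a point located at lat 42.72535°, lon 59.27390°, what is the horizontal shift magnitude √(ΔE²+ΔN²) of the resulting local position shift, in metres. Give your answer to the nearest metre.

215 m

At φ = 42.72535°, λ = 59.27390°: sin φ = 0.678485, cos φ = 0.734614, sin λ = 0.859620, cos λ = 0.510935.
ΔE = −sin λ·ΔX + cos λ·ΔY = −(0.859620)·(124) + (0.510935)·(172) = -18.71 m.
ΔN = −sin φ cos λ·ΔX − sin φ sin λ·ΔY + cos φ·ΔZ = −(0.678485)(0.510935)(124) − (0.678485)(0.859620)(172) + (0.734614)(-96) = -213.83 m.
Horizontal magnitude = √(ΔE² + ΔN²) = √((-18.71)² + (-213.83)²) = 214.64 m.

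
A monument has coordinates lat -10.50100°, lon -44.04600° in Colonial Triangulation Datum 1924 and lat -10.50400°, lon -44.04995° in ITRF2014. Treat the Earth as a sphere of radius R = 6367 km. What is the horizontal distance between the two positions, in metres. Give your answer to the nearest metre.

Δφ = -10.50400° − -10.50100° = -0.00300°; Δλ = -44.04995° − -44.04600° = -0.00395°.
1° along a meridian = πR/180 = 111125 m.
ΔN = Δφ × 111125 = -333.4 m; ΔE = Δλ × 111125 × cos(-10.50100°) = -0.00395 × 111125 × 0.983252 = -431.6 m.
Distance = √(ΔE² + ΔN²) = √((-431.6)² + (-333.4)²) = 545.4 m.

545 m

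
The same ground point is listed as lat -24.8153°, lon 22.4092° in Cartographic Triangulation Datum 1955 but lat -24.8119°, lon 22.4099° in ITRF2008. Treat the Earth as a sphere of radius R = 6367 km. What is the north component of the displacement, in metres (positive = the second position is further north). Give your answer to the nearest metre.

ΔN = 378 m

Δφ = -24.8119° − -24.8153° = +0.0034°; Δλ = 22.4099° − 22.4092° = +0.0007°.
1° along a meridian = πR/180 = 111125 m.
ΔN = Δφ × 111125 = 377.8 m; ΔE = Δλ × 111125 × cos(-24.8153°) = +0.0007 × 111125 × 0.907665 = 70.6 m.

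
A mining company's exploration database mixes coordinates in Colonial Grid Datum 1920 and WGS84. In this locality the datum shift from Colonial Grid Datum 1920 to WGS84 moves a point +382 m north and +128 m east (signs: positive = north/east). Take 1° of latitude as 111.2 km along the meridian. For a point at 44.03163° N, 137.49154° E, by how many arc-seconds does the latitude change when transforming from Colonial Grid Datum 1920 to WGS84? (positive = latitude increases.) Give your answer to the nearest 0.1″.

1° of latitude = 111.2 km, so Δφ = 382.0 / 111200 = 0.0034353° = 12.367″.

Δφ = 12.4″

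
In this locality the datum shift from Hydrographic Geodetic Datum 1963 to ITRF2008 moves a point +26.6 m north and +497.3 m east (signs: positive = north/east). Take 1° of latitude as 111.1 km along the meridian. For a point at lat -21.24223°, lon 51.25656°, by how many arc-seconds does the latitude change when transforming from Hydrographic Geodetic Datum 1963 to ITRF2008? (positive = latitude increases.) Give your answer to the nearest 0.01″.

1° of latitude = 111.1 km, so Δφ = 26.6 / 111100 = 0.0002394° = 0.862″.

Δφ = 0.86″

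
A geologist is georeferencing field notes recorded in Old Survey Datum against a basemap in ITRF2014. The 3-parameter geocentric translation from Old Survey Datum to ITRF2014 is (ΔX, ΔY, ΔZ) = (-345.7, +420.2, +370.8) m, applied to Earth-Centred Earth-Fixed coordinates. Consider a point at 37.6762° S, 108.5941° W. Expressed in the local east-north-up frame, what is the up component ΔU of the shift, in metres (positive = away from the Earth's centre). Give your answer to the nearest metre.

At φ = -37.6762°, λ = -108.5941°: sin φ = -0.611198, cos φ = 0.791477, sin λ = -0.947801, cos λ = -0.318862.
ΔU = cos φ cos λ·ΔX + cos φ sin λ·ΔY + sin φ·ΔZ = (0.791477)(-0.318862)(-345.7) + (0.791477)(-0.947801)(420.2) + (-0.611198)(370.8) = -454.61 m.

ΔU = -455 m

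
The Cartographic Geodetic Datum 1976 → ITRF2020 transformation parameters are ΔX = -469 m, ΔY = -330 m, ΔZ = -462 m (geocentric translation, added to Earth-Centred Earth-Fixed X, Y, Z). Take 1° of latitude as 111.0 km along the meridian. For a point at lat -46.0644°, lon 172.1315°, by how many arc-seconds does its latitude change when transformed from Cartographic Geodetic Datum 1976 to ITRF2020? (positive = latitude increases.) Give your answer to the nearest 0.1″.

Δφ = -0.6″

sin φ = -0.720120, cos φ = 0.693849, sin λ = 0.136900, cos λ = -0.990585.
North component: ΔN = −sin φ cos λ·ΔX − sin φ sin λ·ΔY + cos φ·ΔZ = −(-0.720120)(-0.990585)(-469) − (-0.720120)(0.136900)(-330) + (0.693849)(-462) = -18.53 m.
1° of latitude spans 111000 m, so Δφ = -18.53 / 111000 × 3600 = -0.601″.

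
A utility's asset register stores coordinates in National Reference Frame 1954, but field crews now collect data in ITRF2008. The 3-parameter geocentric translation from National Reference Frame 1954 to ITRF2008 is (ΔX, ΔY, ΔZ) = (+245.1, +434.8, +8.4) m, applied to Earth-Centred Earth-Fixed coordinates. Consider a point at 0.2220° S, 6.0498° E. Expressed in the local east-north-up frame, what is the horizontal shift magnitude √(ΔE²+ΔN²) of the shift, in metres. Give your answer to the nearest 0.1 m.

At φ = -0.2220°, λ = 6.0498°: sin φ = -0.003875, cos φ = 0.999992, sin λ = 0.105393, cos λ = 0.994431.
ΔE = −sin λ·ΔX + cos λ·ΔY = −(0.105393)·(245.1) + (0.994431)·(434.8) = 406.55 m.
ΔN = −sin φ cos λ·ΔX − sin φ sin λ·ΔY + cos φ·ΔZ = −(-0.003875)(0.994431)(245.1) − (-0.003875)(0.105393)(434.8) + (0.999992)(8.4) = 9.52 m.
Horizontal magnitude = √(ΔE² + ΔN²) = √(406.55² + 9.52²) = 406.66 m.

406.7 m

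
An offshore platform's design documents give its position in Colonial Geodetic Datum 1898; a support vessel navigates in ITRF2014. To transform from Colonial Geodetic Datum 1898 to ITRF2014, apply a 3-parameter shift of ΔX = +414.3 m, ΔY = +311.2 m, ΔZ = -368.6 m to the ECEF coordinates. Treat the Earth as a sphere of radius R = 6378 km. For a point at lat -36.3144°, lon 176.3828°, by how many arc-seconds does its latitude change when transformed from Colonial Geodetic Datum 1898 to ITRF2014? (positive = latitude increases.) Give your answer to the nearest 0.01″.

Δφ = -17.15″

sin φ = -0.592216, cos φ = 0.805779, sin λ = 0.063090, cos λ = -0.998008.
North component: ΔN = −sin φ cos λ·ΔX − sin φ sin λ·ΔY + cos φ·ΔZ = −(-0.592216)(-0.998008)(414.3) − (-0.592216)(0.063090)(311.2) + (0.805779)(-368.6) = -530.25 m.
1° of latitude spans πR/180 = 111317 m, so Δφ = -530.25 / 111317 × 3600 = -17.148″.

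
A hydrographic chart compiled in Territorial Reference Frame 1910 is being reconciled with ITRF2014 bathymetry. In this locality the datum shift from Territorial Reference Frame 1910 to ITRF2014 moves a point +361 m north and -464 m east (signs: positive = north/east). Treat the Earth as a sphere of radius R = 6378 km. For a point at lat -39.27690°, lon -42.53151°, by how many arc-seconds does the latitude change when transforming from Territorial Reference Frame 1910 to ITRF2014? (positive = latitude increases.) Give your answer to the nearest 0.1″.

Δφ = 11.7″

On a sphere of radius R, 1 rad of latitude = R, so Δφ = ΔN / R = 361.0 / 6378000 = 5.6601e-05 rad = 11.675″.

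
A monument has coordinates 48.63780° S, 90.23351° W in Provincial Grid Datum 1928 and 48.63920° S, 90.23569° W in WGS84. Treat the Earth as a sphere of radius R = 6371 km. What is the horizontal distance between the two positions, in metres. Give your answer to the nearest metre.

223 m

Δφ = -48.63920° − -48.63780° = -0.00140°; Δλ = -90.23569° − -90.23351° = -0.00218°.
1° along a meridian = πR/180 = 111195 m.
ΔN = Δφ × 111195 = -155.7 m; ΔE = Δλ × 111195 × cos(-48.63780°) = -0.00218 × 111195 × 0.660817 = -160.2 m.
Distance = √(ΔE² + ΔN²) = √((-160.2)² + (-155.7)²) = 223.4 m.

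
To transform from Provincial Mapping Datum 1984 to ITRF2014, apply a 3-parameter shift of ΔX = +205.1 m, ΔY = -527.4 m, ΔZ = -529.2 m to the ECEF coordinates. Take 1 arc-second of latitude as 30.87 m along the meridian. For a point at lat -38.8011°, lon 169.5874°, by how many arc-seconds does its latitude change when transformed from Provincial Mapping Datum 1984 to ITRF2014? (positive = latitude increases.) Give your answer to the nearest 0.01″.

sin φ = -0.626619, cos φ = 0.779326, sin λ = 0.180735, cos λ = -0.983532.
North component: ΔN = −sin φ cos λ·ΔX − sin φ sin λ·ΔY + cos φ·ΔZ = −(-0.626619)(-0.983532)(205.1) − (-0.626619)(0.180735)(-527.4) + (0.779326)(-529.2) = -598.55 m.
1° of latitude spans 3600 × 30.87 = 111132 m, so Δφ = -598.55 / 111132 × 3600 = -19.389″.

Δφ = -19.39″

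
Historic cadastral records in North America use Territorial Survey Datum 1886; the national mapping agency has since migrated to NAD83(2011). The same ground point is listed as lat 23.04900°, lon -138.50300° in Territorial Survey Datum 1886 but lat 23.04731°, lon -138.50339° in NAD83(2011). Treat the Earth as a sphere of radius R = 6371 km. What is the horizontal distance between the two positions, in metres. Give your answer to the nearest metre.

192 m

Δφ = 23.04731° − 23.04900° = -0.00169°; Δλ = -138.50339° − -138.50300° = -0.00039°.
1° along a meridian = πR/180 = 111195 m.
ΔN = Δφ × 111195 = -187.9 m; ΔE = Δλ × 111195 × cos(23.04900°) = -0.00039 × 111195 × 0.920170 = -39.9 m.
Distance = √(ΔE² + ΔN²) = √((-39.9)² + (-187.9)²) = 192.1 m.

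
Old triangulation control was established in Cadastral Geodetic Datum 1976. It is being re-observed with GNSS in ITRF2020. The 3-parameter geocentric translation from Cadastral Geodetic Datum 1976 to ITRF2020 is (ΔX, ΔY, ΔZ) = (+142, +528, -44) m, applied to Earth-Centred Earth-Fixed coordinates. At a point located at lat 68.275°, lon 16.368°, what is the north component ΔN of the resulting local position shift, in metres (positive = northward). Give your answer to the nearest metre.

ΔN = -281 m

The local north axis is (−sin φ cos λ, −sin φ sin λ, cos φ), giving ΔN = -126.568 − 138.225 − 16.287 = -281.08 m.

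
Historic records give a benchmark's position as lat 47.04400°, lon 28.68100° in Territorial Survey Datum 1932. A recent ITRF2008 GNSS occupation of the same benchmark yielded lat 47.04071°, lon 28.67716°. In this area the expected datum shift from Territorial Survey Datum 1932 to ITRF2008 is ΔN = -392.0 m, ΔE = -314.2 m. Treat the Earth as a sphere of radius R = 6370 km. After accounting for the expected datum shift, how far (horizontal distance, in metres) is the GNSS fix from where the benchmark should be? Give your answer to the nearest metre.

35 m

Observed coordinate differences: Δφ = -0.00329°, Δλ = -0.00384°.
Converting to metres (1° lat = 111177 m, cos φ = 0.681437): observed ΔN = -365.8 m, observed ΔE = -290.9 m.
Subtracting the expected shift leaves a residual of -365.8 − (-392.0) = 26.2 m north and -290.9 − (-314.2) = 23.3 m east.
Residual distance = √(26.2² + 23.3²) = 35.1 m.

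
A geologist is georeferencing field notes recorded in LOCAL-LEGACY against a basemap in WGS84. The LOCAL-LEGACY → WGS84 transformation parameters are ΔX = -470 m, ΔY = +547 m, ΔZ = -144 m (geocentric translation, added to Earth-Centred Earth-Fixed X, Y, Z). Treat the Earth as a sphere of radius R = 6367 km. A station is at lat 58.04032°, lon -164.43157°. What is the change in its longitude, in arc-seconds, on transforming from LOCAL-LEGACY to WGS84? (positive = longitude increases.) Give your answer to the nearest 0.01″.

Δλ = -39.97″

sin φ = 0.848421, cos φ = 0.529322, sin λ = -0.268389, cos λ = -0.963311.
East component: ΔE = −sin λ·ΔX + cos λ·ΔY = −(-0.268389)(-470) + (-0.963311)(547) = -653.07 m.
1° of latitude spans πR/180 = 111125 m; at latitude φ, 1° of longitude spans that × cos φ = 58821.0 m, so Δλ = -653.07 / 58821.0 × 3600 = -39.970″.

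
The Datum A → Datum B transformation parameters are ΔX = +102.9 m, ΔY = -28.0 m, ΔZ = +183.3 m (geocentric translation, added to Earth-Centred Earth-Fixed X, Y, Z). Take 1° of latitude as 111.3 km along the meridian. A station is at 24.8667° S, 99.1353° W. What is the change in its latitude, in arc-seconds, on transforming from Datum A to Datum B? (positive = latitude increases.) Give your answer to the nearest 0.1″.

Δφ = 5.5″

sin φ = -0.420509, cos φ = 0.907289, sin λ = -0.987316, cos λ = -0.158766.
North component: ΔN = −sin φ cos λ·ΔX − sin φ sin λ·ΔY + cos φ·ΔZ = −(-0.420509)(-0.158766)(102.9) − (-0.420509)(-0.987316)(-28.0) + (0.907289)(183.3) = 171.06 m.
1° of latitude spans 111300 m, so Δφ = 171.06 / 111300 × 3600 = 5.533″.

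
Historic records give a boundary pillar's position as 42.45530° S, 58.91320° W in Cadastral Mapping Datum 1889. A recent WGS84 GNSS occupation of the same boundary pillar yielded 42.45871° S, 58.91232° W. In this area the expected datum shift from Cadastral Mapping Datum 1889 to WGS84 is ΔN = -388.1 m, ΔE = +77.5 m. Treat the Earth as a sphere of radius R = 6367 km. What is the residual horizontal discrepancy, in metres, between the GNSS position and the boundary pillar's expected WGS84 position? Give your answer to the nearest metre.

11 m

Observed coordinate differences: Δφ = -0.00341°, Δλ = +0.00088°.
Converting to metres (1° lat = 111125 m, cos φ = 0.737804): observed ΔN = -378.9 m, observed ΔE = 72.1 m.
Subtracting the expected shift leaves a residual of -378.9 − (-388.1) = 9.2 m north and 72.1 − (77.5) = -5.4 m east.
Residual distance = √(9.2² + (-5.4)²) = 10.6 m.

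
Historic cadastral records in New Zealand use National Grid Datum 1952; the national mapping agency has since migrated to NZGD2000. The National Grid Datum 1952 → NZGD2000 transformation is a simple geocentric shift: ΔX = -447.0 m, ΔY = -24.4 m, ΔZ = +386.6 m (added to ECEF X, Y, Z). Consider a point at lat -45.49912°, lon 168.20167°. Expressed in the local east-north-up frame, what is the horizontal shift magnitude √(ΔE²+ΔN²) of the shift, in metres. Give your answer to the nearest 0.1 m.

590.9 m

The local east axis at (φ, λ) is (−sin λ, cos λ, 0), so ΔE = −sin(168.20167°)·(-447.0) + cos(168.20167°)·(-24.4) = 115.28 m.
The local north axis is (−sin φ cos λ, −sin φ sin λ, cos φ), giving ΔN = 312.083 − 3.558 + 270.976 = 579.50 m.
Horizontal magnitude = √(ΔE² + ΔN²) = √(115.28² + 579.50²) = 590.86 m.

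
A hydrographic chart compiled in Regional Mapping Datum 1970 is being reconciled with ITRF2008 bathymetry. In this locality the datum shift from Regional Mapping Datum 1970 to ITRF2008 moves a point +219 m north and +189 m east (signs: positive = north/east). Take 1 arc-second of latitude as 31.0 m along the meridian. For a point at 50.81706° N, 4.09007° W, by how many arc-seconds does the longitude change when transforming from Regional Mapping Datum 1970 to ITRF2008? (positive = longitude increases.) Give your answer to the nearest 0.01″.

Δλ = 9.65″

At latitude 50.81706°, cos φ = 0.631799.
1″ of longitude at this latitude = 31.00 × cos φ = 19.5858 m, so Δλ = 189.0 / 19.5858 = 9.650″.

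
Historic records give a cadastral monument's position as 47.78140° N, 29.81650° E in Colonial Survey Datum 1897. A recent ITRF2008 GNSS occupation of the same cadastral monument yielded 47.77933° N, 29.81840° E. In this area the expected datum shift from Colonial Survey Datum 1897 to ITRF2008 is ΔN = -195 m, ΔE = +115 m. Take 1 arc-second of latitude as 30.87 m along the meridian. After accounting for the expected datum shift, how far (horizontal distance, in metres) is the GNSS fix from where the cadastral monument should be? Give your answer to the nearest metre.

44 m

Observed coordinate differences: Δφ = -0.00207°, Δλ = +0.00190°.
Converting to metres (1° lat = 111132 m, cos φ = 0.671961): observed ΔN = -230.0 m, observed ΔE = 141.9 m.
Subtracting the expected shift leaves a residual of -230.0 − (-195) = -35.0 m north and 141.9 − (115) = 26.9 m east.
Residual distance = √((-35.0)² + 26.9²) = 44.2 m.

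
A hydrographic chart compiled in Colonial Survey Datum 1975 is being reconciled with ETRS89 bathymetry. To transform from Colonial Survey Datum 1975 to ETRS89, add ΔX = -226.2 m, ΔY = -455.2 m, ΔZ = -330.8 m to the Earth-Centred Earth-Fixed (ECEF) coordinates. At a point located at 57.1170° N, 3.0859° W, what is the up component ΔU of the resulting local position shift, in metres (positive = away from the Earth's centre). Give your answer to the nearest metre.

ΔU = -387 m

The local up (radial) axis is (cos φ cos λ, cos φ sin λ, sin φ), giving ΔU = -122.632 + 13.304 − 277.800 = -387.13 m.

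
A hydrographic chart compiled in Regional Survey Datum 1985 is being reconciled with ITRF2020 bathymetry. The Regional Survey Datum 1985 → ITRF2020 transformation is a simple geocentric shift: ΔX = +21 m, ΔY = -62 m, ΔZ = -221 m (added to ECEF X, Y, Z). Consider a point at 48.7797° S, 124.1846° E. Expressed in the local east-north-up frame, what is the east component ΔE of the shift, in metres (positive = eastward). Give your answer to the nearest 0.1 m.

At φ = -48.7797°, λ = 124.1846°: sin φ = -0.752181, cos φ = 0.658956, sin λ = 0.827232, cos λ = -0.561861.
ΔE = −sin λ·ΔX + cos λ·ΔY = −(0.827232)·(21) + (-0.561861)·(-62) = 17.46 m.

ΔE = 17.5 m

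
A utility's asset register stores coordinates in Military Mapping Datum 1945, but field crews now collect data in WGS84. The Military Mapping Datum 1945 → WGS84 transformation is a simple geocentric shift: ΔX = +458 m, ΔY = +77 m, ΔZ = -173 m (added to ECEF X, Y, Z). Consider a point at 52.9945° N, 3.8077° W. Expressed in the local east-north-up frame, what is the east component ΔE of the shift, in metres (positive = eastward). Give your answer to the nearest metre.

The local east axis at (φ, λ) is (−sin λ, cos λ, 0), so ΔE = −sin(-3.8077°)·458 + cos(-3.8077°)·77 = 107.24 m.

ΔE = 107 m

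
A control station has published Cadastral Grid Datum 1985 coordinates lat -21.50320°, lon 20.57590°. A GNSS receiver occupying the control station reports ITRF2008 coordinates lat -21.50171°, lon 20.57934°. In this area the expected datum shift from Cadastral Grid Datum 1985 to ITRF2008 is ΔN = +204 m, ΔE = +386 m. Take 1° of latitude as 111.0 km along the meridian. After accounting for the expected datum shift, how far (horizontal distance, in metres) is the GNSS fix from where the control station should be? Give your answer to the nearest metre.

49 m

Observed coordinate differences: Δφ = +0.00149°, Δλ = +0.00344°.
Converting to metres (1° lat = 111000 m, cos φ = 0.930397): observed ΔN = 165.4 m, observed ΔE = 355.3 m.
Subtracting the expected shift leaves a residual of 165.4 − (204) = -38.6 m north and 355.3 − (386) = -30.7 m east.
Residual distance = √((-38.6)² + (-30.7)²) = 49.4 m.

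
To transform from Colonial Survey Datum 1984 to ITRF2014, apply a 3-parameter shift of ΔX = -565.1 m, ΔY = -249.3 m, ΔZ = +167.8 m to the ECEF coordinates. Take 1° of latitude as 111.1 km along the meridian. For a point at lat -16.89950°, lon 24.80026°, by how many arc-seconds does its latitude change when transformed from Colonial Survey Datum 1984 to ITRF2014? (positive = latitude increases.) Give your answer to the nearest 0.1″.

Δφ = -0.6″

sin φ = -0.290694, cos φ = 0.956816, sin λ = 0.419456, cos λ = 0.907776.
North component: ΔN = −sin φ cos λ·ΔX − sin φ sin λ·ΔY + cos φ·ΔZ = −(-0.290694)(0.907776)(-565.1) − (-0.290694)(0.419456)(-249.3) + (0.956816)(167.8) = -18.97 m.
1° of latitude spans 111100 m, so Δφ = -18.97 / 111100 × 3600 = -0.615″.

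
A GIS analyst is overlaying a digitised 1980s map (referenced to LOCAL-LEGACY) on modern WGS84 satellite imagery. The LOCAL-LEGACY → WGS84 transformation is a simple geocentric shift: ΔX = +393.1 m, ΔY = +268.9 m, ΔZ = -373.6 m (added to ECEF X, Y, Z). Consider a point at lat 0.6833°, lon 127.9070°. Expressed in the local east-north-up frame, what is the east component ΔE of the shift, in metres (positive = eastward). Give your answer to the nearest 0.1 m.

ΔE = -475.4 m

The local east axis at (φ, λ) is (−sin λ, cos λ, 0), so ΔE = −sin(127.9070°)·393.1 + cos(127.9070°)·268.9 = -475.37 m.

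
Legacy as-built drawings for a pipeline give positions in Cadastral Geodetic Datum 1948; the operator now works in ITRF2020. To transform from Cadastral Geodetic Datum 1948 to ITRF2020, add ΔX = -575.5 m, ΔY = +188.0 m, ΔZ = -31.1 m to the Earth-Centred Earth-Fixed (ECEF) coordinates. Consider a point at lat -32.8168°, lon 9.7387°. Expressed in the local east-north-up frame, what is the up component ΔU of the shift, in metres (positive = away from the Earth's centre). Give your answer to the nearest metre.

The local up (radial) axis is (cos φ cos λ, cos φ sin λ, sin φ), giving ΔU = -476.685 + 26.726 + 16.855 = -433.10 m.

ΔU = -433 m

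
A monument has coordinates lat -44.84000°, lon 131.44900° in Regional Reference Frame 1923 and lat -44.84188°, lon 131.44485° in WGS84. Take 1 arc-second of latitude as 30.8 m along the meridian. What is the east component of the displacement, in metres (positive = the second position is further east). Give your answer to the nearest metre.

Δφ = -44.84188° − -44.84000° = -0.00188°; Δλ = 131.44485° − 131.44900° = -0.00415°.
1° of latitude = 3600 × 30.80 = 110880 m.
ΔN = Δφ × 110880 = -208.5 m; ΔE = Δλ × 110880 × cos(-44.84000°) = -0.00415 × 110880 × 0.709079 = -326.3 m.

ΔE = -326 m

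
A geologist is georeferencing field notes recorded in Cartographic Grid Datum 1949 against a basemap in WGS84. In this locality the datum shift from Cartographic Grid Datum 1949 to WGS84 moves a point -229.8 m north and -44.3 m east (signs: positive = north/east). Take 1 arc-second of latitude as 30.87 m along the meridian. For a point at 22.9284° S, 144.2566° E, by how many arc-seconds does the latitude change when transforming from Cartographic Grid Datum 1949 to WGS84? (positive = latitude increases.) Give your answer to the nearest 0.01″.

1″ of latitude = 30.87 m, so Δφ = -229.8 / 30.87 = -7.444″.

Δφ = -7.44″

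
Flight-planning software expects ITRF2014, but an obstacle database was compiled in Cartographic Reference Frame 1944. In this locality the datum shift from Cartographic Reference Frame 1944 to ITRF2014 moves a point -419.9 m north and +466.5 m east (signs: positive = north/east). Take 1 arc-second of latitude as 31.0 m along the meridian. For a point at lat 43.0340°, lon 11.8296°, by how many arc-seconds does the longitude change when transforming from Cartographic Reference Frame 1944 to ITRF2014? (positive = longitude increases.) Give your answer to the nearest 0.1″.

Δλ = 20.6″

At latitude 43.0340°, cos φ = 0.730949.
1″ of longitude at this latitude = 31.00 × cos φ = 22.6594 m, so Δλ = 466.5 / 22.6594 = 20.587″.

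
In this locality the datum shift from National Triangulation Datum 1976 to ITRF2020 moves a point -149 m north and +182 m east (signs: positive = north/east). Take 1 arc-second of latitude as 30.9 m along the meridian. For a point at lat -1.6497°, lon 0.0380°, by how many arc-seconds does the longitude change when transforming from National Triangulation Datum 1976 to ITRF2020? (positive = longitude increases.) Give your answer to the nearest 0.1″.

Δλ = 5.9″

At latitude -1.6497°, cos φ = 0.999586.
1″ of longitude at this latitude = 30.90 × cos φ = 30.8872 m, so Δλ = 182.0 / 30.8872 = 5.892″.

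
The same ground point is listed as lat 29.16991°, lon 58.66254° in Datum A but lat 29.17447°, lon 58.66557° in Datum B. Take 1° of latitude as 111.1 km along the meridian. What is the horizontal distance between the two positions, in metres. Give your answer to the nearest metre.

586 m

Δφ = 29.17447° − 29.16991° = +0.00456°; Δλ = 58.66557° − 58.66254° = +0.00303°.
ΔN = Δφ × 111100 = 506.6 m; ΔE = Δλ × 111100 × cos(29.16991°) = +0.00303 × 111100 × 0.873178 = 293.9 m.
Distance = √(ΔE² + ΔN²) = √(293.9² + 506.6²) = 585.7 m.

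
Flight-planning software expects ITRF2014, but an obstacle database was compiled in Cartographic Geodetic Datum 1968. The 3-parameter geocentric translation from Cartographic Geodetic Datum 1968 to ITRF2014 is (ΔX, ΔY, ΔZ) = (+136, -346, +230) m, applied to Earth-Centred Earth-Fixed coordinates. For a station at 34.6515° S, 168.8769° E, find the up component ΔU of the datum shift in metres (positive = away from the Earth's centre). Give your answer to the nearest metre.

The local up (radial) axis is (cos φ cos λ, cos φ sin λ, sin φ), giving ΔU = -109.775 − 54.910 − 130.774 = -295.46 m.

ΔU = -295 m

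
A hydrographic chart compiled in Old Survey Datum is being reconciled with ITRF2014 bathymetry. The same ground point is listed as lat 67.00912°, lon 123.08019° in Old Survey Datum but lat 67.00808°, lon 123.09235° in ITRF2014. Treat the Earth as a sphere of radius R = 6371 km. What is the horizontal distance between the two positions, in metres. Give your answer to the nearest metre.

541 m

Δφ = 67.00808° − 67.00912° = -0.00104°; Δλ = 123.09235° − 123.08019° = +0.01216°.
1° along a meridian = πR/180 = 111195 m.
ΔN = Δφ × 111195 = -115.6 m; ΔE = Δλ × 111195 × cos(67.00912°) = +0.01216 × 111195 × 0.390585 = 528.1 m.
Distance = √(ΔE² + ΔN²) = √(528.1² + (-115.6)²) = 540.6 m.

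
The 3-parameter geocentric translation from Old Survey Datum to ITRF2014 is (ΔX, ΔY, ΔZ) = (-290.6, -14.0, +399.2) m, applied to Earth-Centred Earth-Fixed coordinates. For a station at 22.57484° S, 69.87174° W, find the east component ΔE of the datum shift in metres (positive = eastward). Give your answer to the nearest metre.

ΔE = -278 m

The local east axis at (φ, λ) is (−sin λ, cos λ, 0), so ΔE = −sin(-69.87174°)·(-290.6) + cos(-69.87174°)·(-14.0) = -277.67 m.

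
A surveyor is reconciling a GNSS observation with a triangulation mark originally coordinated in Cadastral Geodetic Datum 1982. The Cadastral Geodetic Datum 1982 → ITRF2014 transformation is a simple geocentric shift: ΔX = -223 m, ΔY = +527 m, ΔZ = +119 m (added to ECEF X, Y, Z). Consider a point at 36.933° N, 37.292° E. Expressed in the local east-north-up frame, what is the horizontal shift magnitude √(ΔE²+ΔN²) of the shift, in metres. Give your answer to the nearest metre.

The local east axis at (φ, λ) is (−sin λ, cos λ, 0), so ΔE = −sin(37.292°)·(-223) + cos(37.292°)·527 = 554.37 m.
The local north axis is (−sin φ cos λ, −sin φ sin λ, cos φ), giving ΔN = 106.602 − 191.860 + 95.121 = 9.86 m.
Horizontal magnitude = √(ΔE² + ΔN²) = √(554.37² + 9.86²) = 554.46 m.

554 m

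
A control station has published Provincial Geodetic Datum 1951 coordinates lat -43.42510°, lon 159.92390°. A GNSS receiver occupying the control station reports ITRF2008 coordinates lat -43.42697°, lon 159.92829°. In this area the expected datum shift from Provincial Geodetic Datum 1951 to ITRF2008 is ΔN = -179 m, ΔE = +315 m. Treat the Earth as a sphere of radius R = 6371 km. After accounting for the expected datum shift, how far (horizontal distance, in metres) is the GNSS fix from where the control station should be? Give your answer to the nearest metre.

Observed coordinate differences: Δφ = -0.00187°, Δλ = +0.00439°.
Converting to metres (1° lat = 111195 m, cos φ = 0.726274): observed ΔN = -207.9 m, observed ΔE = 354.5 m.
Subtracting the expected shift leaves a residual of -207.9 − (-179) = -28.9 m north and 354.5 − (315) = 39.5 m east.
Residual distance = √((-28.9)² + 39.5²) = 49.0 m.

49 m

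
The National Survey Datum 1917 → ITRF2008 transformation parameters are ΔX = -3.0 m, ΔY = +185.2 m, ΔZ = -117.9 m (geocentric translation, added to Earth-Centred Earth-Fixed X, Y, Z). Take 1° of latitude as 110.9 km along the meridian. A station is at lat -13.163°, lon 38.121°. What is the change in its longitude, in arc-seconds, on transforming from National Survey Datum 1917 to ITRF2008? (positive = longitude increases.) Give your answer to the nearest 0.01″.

Δλ = 4.92″

sin φ = -0.227722, cos φ = 0.973726, sin λ = 0.617324, cos λ = 0.786709.
East component: ΔE = −sin λ·ΔX + cos λ·ΔY = −(0.617324)(-3.0) + (0.786709)(185.2) = 147.55 m.
1° of latitude spans 110900 m; at latitude φ, 1° of longitude spans that × cos φ = 107986.2 m, so Δλ = 147.55 / 107986.2 × 3600 = 4.919″.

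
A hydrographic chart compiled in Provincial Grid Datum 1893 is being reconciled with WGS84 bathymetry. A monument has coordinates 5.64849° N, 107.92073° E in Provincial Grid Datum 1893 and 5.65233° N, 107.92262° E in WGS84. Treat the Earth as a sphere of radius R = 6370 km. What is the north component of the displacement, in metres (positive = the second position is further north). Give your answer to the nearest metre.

Δφ = 5.65233° − 5.64849° = +0.00384°; Δλ = 107.92262° − 107.92073° = +0.00189°.
1° along a meridian = πR/180 = 111177 m.
ΔN = Δφ × 111177 = 426.9 m; ΔE = Δλ × 111177 × cos(5.64849°) = +0.00189 × 111177 × 0.995144 = 209.1 m.

ΔN = 427 m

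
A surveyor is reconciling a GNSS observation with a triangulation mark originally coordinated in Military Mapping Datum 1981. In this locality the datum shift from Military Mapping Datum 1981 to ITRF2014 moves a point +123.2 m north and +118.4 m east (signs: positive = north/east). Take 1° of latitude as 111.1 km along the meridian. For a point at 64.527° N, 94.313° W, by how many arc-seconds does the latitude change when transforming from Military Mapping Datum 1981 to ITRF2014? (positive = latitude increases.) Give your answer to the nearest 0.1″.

1° of latitude = 111.1 km, so Δφ = 123.2 / 111100 = 0.0011089° = 3.992″.

Δφ = 4.0″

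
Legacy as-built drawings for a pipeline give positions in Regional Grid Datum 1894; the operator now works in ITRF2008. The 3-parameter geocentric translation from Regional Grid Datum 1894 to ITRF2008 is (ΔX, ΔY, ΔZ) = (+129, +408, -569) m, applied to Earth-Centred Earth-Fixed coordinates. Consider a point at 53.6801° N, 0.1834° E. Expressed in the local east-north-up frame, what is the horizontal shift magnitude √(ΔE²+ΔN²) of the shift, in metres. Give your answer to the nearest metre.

At φ = 53.6801°, λ = 0.1834°: sin φ = 0.805723, cos φ = 0.592293, sin λ = 0.003201, cos λ = 0.999995.
ΔE = −sin λ·ΔX + cos λ·ΔY = −(0.003201)·(129) + (0.999995)·(408) = 407.58 m.
ΔN = −sin φ cos λ·ΔX − sin φ sin λ·ΔY + cos φ·ΔZ = −(0.805723)(0.999995)(129) − (0.805723)(0.003201)(408) + (0.592293)(-569) = -442.00 m.
Horizontal magnitude = √(ΔE² + ΔN²) = √(407.58² + (-442.00)²) = 601.24 m.

601 m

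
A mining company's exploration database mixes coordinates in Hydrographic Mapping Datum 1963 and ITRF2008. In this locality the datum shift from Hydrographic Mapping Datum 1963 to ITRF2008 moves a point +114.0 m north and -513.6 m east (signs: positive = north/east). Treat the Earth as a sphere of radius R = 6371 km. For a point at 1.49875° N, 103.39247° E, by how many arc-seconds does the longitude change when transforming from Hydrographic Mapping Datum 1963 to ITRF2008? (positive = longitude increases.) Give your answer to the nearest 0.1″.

Δλ = -16.6″

At latitude 1.49875°, cos φ = 0.999658.
One radian of longitude at latitude φ spans R cos φ, so Δλ = ΔE / (R cos φ) = -513.6 / (6371000 × 0.999658) = -8.0643e-05 rad = -16.634″.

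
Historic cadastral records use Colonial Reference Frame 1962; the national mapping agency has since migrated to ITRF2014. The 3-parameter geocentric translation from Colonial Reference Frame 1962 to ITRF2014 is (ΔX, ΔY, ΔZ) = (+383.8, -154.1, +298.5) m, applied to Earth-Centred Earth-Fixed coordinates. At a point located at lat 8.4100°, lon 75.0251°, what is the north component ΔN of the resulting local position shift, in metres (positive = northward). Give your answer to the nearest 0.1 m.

At φ = 8.4100°, λ = 75.0251°: sin φ = 0.146256, cos φ = 0.989247, sin λ = 0.966039, cos λ = 0.258396.
ΔN = −sin φ cos λ·ΔX − sin φ sin λ·ΔY + cos φ·ΔZ = −(0.146256)(0.258396)(383.8) − (0.146256)(0.966039)(-154.1) + (0.989247)(298.5) = 302.56 m.

ΔN = 302.6 m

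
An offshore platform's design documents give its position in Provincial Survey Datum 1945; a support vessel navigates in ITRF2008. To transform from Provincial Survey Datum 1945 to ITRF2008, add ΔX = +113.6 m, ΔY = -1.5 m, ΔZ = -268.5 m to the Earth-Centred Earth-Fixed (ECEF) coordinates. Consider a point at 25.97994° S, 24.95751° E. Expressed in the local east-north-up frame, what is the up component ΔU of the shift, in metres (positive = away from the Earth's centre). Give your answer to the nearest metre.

ΔU = 210 m

The local up (radial) axis is (cos φ cos λ, cos φ sin λ, sin φ), giving ΔU = 92.585 − 0.569 + 117.618 = 209.63 m.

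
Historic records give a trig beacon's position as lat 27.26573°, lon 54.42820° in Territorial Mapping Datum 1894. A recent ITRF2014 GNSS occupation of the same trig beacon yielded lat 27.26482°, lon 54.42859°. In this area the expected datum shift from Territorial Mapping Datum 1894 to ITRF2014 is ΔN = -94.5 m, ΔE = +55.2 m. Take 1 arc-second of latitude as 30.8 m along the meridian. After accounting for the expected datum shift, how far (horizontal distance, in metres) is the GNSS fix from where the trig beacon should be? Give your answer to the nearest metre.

18 m

Observed coordinate differences: Δφ = -0.00091°, Δλ = +0.00039°.
Converting to metres (1° lat = 110880 m, cos φ = 0.888891): observed ΔN = -100.9 m, observed ΔE = 38.4 m.
Subtracting the expected shift leaves a residual of -100.9 − (-94.5) = -6.4 m north and 38.4 − (55.2) = -16.8 m east.
Residual distance = √((-6.4)² + (-16.8)²) = 17.9 m.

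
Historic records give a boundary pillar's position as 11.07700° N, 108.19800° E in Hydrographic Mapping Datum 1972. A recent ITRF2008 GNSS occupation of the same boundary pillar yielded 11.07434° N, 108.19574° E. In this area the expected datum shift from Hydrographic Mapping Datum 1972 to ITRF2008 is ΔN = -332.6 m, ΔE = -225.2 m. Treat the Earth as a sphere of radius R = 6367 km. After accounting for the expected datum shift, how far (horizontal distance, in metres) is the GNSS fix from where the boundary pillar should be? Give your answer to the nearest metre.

Observed coordinate differences: Δφ = -0.00266°, Δλ = -0.00226°.
Converting to metres (1° lat = 111125 m, cos φ = 0.981370): observed ΔN = -295.6 m, observed ΔE = -246.5 m.
Subtracting the expected shift leaves a residual of -295.6 − (-332.6) = 37.0 m north and -246.5 − (-225.2) = -21.3 m east.
Residual distance = √(37.0² + (-21.3)²) = 42.7 m.

43 m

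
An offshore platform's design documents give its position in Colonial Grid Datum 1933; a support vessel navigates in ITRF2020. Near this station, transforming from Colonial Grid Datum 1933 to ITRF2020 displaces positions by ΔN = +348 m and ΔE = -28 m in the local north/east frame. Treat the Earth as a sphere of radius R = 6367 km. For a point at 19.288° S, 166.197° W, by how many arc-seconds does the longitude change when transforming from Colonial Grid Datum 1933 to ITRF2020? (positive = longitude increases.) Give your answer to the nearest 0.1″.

Δλ = -1.0″

At latitude -19.288°, cos φ = 0.943870.
One radian of longitude at latitude φ spans R cos φ, so Δλ = ΔE / (R cos φ) = -28.0 / (6367000 × 0.943870) = -4.6592e-06 rad = -0.961″.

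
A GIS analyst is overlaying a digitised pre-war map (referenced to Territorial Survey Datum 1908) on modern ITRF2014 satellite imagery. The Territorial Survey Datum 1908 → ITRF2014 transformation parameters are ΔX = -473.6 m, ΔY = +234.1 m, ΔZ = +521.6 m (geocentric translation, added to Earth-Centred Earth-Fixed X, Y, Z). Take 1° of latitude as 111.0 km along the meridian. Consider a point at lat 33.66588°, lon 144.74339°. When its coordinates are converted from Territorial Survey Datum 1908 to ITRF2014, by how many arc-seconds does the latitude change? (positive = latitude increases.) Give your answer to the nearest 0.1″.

sin φ = 0.554349, cos φ = 0.832284, sin λ = 0.577239, cos λ = -0.816575.
North component: ΔN = −sin φ cos λ·ΔX − sin φ sin λ·ΔY + cos φ·ΔZ = −(0.554349)(-0.816575)(-473.6) − (0.554349)(0.577239)(234.1) + (0.832284)(521.6) = 144.83 m.
1° of latitude spans 111000 m, so Δφ = 144.83 / 111000 × 3600 = 4.697″.

Δφ = 4.7″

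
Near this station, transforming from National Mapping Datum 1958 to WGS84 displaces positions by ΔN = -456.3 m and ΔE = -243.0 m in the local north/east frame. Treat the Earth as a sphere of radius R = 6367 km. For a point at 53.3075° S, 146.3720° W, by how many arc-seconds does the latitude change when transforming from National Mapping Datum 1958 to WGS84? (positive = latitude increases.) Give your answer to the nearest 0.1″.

On a sphere of radius R, 1 rad of latitude = R, so Δφ = ΔN / R = -456.3 / 6367000 = -7.1666e-05 rad = -14.782″.

Δφ = -14.8″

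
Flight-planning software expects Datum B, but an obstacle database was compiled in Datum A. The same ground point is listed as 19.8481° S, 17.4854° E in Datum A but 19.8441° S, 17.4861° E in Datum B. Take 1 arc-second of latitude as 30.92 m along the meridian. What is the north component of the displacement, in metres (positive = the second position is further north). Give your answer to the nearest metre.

ΔN = 445 m

Δφ = -19.8441° − -19.8481° = +0.0040°; Δλ = 17.4861° − 17.4854° = +0.0007°.
1° of latitude = 3600 × 30.92 = 111312 m.
ΔN = Δφ × 111312 = 445.2 m; ΔE = Δλ × 111312 × cos(-19.8481°) = +0.0007 × 111312 × 0.940596 = 73.3 m.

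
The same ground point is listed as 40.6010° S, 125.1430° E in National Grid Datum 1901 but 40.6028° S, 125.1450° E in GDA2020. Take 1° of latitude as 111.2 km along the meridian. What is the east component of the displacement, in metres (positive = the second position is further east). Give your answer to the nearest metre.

Δφ = -40.6028° − -40.6010° = -0.0018°; Δλ = 125.1450° − 125.1430° = +0.0020°.
ΔN = Δφ × 111200 = -200.2 m; ΔE = Δλ × 111200 × cos(-40.6010°) = +0.0020 × 111200 × 0.759260 = 168.9 m.

ΔE = 169 m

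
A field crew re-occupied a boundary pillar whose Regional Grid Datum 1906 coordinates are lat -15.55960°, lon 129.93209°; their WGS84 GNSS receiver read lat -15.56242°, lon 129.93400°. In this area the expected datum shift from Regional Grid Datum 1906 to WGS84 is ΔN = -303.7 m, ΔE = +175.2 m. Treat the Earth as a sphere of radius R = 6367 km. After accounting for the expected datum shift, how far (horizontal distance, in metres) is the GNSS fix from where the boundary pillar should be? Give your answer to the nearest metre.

Observed coordinate differences: Δφ = -0.00282°, Δλ = +0.00191°.
Converting to metres (1° lat = 111125 m, cos φ = 0.963352): observed ΔN = -313.4 m, observed ΔE = 204.5 m.
Subtracting the expected shift leaves a residual of -313.4 − (-303.7) = -9.7 m north and 204.5 − (175.2) = 29.3 m east.
Residual distance = √((-9.7)² + 29.3²) = 30.8 m.

31 m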